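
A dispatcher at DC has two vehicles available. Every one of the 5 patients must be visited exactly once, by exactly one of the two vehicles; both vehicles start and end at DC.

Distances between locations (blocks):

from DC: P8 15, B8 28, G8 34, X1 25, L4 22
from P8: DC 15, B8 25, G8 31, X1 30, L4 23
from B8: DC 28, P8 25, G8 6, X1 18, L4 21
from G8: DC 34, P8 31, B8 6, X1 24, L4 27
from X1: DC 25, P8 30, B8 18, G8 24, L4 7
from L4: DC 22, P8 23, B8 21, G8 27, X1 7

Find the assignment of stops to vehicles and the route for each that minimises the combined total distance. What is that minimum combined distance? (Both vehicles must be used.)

Check every non-empty split of the stops between the two vehicles; for each half take its own optimal tour:
  {P8} + {B8, G8, X1, L4}: 30 + 87 = 117
  {B8} + {P8, G8, X1, L4}: 56 + 99 = 155
  {P8, B8} + {G8, X1, L4}: 68 + 87 = 155
  {G8} + {P8, B8, X1, L4}: 68 + 87 = 155
  {P8, G8} + {B8, X1, L4}: 80 + 75 = 155
  {B8, G8} + {P8, X1, L4}: 68 + 70 = 138
  … (15 splits in total)
Best: vehicle 1 DC → P8 → DC = 30; vehicle 2 DC → B8 → G8 → X1 → L4 → DC = 87; combined 117.

Minimum combined distance: 117 blocks.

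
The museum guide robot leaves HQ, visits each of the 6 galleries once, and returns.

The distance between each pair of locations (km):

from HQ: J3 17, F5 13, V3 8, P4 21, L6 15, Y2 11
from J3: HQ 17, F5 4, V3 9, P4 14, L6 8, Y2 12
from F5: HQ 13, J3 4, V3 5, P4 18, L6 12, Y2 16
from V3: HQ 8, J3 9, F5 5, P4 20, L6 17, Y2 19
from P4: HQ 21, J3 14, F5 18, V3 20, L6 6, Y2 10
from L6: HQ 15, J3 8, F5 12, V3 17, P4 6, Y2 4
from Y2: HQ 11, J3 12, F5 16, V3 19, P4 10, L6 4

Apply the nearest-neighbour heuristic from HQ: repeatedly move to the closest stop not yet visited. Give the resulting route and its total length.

Total distance 60 km via the nearest-neighbour route HQ → V3 → F5 → J3 → L6 → Y2 → P4 → HQ.

At HQ the remaining stops are V3 8, Y2 11, F5 13, L6 15, J3 17, P4 21; go to V3.
At V3 the remaining stops are F5 5, J3 9, L6 17, Y2 19, P4 20; go to F5.
At F5 the remaining stops are J3 4, L6 12, Y2 16, P4 18; go to J3.
At J3 the remaining stops are L6 8, Y2 12, P4 14; go to L6.
At L6 the remaining stops are Y2 4, P4 6; go to Y2.
At Y2 the remaining stops are P4 10; go to P4.
Return P4→HQ: 21.
Total = 8 + 5 + 4 + 8 + 4 + 10 + 21 = 60.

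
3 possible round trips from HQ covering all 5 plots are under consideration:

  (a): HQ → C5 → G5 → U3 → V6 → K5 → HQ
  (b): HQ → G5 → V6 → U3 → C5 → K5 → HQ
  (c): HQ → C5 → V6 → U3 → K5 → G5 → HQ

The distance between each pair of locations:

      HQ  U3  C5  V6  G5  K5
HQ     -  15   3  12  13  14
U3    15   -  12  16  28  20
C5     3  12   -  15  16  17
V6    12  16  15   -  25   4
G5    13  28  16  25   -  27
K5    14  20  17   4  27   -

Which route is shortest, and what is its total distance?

(a): 3 + 16 + 28 + 16 + 4 + 14 = 81
(b): 13 + 25 + 16 + 12 + 17 + 14 = 97
(c): 3 + 15 + 16 + 20 + 27 + 13 = 94

81 — (a) is the shortest.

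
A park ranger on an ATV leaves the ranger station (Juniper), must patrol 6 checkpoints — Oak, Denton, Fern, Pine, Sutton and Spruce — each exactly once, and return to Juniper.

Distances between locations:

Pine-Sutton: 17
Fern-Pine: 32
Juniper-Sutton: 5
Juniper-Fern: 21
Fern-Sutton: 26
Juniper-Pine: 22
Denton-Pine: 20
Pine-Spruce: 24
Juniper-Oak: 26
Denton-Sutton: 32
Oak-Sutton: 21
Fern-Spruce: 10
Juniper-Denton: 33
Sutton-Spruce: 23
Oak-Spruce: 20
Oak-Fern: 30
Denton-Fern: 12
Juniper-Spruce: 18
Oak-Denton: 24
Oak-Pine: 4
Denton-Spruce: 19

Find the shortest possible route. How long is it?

There are 360 distinct closed tours to check (reversals are equivalent).
Juniper→Oak→Denton→Fern→Pine→Sutton→Spruce→Juniper: 26+24+12+32+17+23+18 = 152
Juniper→Oak→Denton→Fern→Pine→Spruce→Sutton→Juniper: 26+24+12+32+24+23+5 = 146
Juniper→Oak→Denton→Fern→Sutton→Pine→Spruce→Juniper: 26+24+12+26+17+24+18 = 147
Juniper→Oak→Denton→Fern→Sutton→Spruce→Pine→Juniper: 26+24+12+26+23+24+22 = 157
Juniper→Oak→Denton→Fern→Spruce→Pine→Sutton→Juniper: 26+24+12+10+24+17+5 = 118
Juniper→Oak→Denton→Fern→Spruce→Sutton→Pine→Juniper: 26+24+12+10+23+17+22 = 134
Juniper→Oak→Denton→Pine→Fern→Sutton→Spruce→Juniper: 26+24+20+32+26+23+18 = 169
Juniper→Oak→Denton→Pine→Fern→Spruce→Sutton→Juniper: 26+24+20+32+10+23+5 = 140
… (352 more)
Juniper→Sutton→Oak→Pine→Denton→Fern→Spruce→Juniper: 5+21+4+20+12+10+18 = 90  ← best
The minimum is 90.
One optimal route: Juniper → Sutton → Oak → Pine → Denton → Fern → Spruce → Juniper (or its reverse).

Shortest round trip = 90.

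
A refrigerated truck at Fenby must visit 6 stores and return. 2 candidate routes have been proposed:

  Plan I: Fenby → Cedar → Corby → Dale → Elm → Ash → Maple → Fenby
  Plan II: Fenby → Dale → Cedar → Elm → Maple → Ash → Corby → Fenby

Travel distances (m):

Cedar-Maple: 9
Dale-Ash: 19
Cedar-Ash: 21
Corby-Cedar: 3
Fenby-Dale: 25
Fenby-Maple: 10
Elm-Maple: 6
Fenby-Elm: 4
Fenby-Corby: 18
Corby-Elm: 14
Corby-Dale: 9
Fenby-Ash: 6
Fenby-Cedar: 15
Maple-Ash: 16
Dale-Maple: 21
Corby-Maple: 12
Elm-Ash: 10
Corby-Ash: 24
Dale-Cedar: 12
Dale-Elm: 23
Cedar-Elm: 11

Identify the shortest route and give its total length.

Shortest is Plan I, total 86 m.

Plan I: 15 + 3 + 9 + 23 + 10 + 16 + 10 = 86
Plan II: 25 + 12 + 11 + 6 + 16 + 24 + 18 = 112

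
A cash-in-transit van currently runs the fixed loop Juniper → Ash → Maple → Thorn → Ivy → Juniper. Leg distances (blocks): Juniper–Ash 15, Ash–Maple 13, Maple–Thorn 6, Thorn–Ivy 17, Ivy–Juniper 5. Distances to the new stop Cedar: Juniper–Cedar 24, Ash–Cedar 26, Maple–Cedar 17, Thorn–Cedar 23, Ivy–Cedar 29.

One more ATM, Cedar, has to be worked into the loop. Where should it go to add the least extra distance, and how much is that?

+30 blocks — insert Cedar between Ash and Maple.

Insertion cost between consecutive stops i–j is d(i,Cedar) + d(Cedar,j) − d(i,j):
  between Juniper and Ash: 24 + 26 − 15 = 35
  between Ash and Maple: 26 + 17 − 13 = 30
  between Maple and Thorn: 17 + 23 − 6 = 34
  between Thorn and Ivy: 23 + 29 − 17 = 35
  between Ivy and Juniper: 29 + 24 − 5 = 48
Cheapest insertion is between Ash and Maple, adding 30.
New total = 56 + 30 = 86.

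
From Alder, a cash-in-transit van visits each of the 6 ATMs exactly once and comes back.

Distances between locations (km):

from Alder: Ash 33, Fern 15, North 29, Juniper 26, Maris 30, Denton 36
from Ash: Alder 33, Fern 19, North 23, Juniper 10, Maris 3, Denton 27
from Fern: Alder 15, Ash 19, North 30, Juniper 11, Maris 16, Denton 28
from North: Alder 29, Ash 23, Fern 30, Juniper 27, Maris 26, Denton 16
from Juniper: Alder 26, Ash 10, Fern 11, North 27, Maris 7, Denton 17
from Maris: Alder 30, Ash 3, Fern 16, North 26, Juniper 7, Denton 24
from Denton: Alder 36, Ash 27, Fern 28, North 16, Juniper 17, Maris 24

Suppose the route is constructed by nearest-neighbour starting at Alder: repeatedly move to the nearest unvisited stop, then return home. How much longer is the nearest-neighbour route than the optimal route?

Alder: Fern=15, Juniper=26, North=29, Maris=30, Ash=33, Denton=36 ⇒ Fern
Fern: Juniper=11, Maris=16, Ash=19, Denton=28, North=30 ⇒ Juniper
Juniper: Maris=7, Ash=10, Denton=17, North=27 ⇒ Maris
Maris: Ash=3, Denton=24, North=26 ⇒ Ash
Ash: North=23, Denton=27 ⇒ North
North: Denton=16 ⇒ Denton
NN route Alder → Fern → Juniper → Maris → Ash → North → Denton → Alder costs 111.
Optimal: Alder → Fern → Ash → Maris → Juniper → Denton → North → Alder costs 106 (by enumerating all 360 distinct tours).
Excess = 111 − 106 = 5.

5 km longer than the optimal tour.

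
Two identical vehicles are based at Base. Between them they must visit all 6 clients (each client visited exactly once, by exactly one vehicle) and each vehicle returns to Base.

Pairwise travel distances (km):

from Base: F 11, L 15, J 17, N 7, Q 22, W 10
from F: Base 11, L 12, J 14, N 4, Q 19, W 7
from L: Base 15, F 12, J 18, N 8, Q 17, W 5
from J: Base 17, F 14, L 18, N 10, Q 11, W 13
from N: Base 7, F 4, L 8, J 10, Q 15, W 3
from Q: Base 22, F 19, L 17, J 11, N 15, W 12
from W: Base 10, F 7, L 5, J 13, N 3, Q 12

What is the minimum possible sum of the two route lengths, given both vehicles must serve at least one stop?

Minimum combined distance: 82 km.

Check every non-empty split of the stops between the two vehicles; for each half take its own optimal tour:
  {F} + {L, J, N, Q, W}: 22 + 60 = 82
  {L} + {F, J, N, Q, W}: 30 + 58 = 88
  {F, L} + {J, N, Q, W}: 38 + 50 = 88
  {J} + {F, L, N, Q, W}: 34 + 62 = 96
  {F, J} + {L, N, Q, W}: 42 + 54 = 96
  {L, J} + {F, N, Q, W}: 50 + 52 = 102
  … (31 splits in total)
Best: vehicle 1 Base → F → Base = 22; vehicle 2 Base → L → W → Q → J → N → Base = 60; combined 82.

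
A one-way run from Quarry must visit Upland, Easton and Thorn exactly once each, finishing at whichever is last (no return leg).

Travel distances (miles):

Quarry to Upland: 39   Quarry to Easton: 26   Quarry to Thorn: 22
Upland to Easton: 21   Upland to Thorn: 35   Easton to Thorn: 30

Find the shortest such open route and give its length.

There are 3! = 6 possible orderings.
Quarry → Upland → Easton → Thorn: 39+21+30 = 90
Quarry → Upland → Thorn → Easton: 39+35+30 = 104
Quarry → Easton → Upland → Thorn: 26+21+35 = 82
Quarry → Easton → Thorn → Upland: 26+30+35 = 91
Quarry → Thorn → Upland → Easton: 22+35+21 = 78
Quarry → Thorn → Easton → Upland: 22+30+21 = 73
The minimum is 73.
One shortest path: Quarry → Thorn → Easton → Upland.

Minimum one-way distance = 73 miles.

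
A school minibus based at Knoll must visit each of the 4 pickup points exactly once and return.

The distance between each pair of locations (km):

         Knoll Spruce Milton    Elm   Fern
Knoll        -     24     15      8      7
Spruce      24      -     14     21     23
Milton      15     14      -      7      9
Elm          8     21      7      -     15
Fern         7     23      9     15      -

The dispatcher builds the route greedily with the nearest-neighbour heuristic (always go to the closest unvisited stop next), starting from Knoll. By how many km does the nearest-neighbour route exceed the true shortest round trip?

9 km longer than the optimal tour.

From Knoll: Fern=7, Elm=8, Milton=15, Spruce=24 → choose Fern (7).
From Fern: Milton=9, Elm=15, Spruce=23 → choose Milton (9).
From Milton: Elm=7, Spruce=14 → choose Elm (7).
From Elm: Spruce=21 → choose Spruce (21).
NN route Knoll → Fern → Milton → Elm → Spruce → Knoll costs 68.
Optimal: Knoll → Elm → Spruce → Milton → Fern → Knoll costs 59 (by enumerating all 12 distinct tours).
Excess = 68 − 59 = 9.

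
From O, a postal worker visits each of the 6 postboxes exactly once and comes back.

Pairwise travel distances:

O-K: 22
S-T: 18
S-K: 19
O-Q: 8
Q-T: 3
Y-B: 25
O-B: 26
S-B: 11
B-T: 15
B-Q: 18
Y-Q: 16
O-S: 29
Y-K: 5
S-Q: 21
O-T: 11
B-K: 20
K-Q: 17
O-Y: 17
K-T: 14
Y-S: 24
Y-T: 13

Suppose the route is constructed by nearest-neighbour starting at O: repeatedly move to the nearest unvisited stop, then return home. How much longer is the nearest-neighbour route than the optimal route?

O: Q=8, T=11, Y=17, K=22, B=26, S=29 ⇒ Q
Q: T=3, Y=16, K=17, B=18, S=21 ⇒ T
T: Y=13, K=14, B=15, S=18 ⇒ Y
Y: K=5, S=24, B=25 ⇒ K
K: S=19, B=20 ⇒ S
S: B=11 ⇒ B
NN route O → Q → T → Y → K → S → B → O costs 85.
Optimal: O → Y → K → S → B → T → Q → O costs 78 (by enumerating all 360 distinct tours).
Excess = 85 − 78 = 7.

7 longer than the optimal tour.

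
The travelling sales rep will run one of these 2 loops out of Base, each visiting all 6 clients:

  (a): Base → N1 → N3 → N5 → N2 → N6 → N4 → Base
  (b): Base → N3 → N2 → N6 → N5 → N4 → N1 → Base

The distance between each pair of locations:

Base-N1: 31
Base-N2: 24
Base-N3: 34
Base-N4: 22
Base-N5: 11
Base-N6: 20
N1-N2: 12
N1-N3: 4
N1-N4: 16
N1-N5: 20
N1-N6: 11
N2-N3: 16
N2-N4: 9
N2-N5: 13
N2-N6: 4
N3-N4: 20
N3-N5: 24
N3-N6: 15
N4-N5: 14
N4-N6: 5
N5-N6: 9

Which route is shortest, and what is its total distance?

(a): 31 + 4 + 24 + 13 + 4 + 5 + 22 = 103
(b): 34 + 16 + 4 + 9 + 14 + 16 + 31 = 124

Shortest is (a), total 103.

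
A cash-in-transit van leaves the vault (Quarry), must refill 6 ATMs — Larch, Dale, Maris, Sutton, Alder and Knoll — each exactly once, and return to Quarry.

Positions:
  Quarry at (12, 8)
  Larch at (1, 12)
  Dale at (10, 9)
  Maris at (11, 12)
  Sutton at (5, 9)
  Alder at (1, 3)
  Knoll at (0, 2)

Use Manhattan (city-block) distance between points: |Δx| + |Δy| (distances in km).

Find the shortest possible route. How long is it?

There are 360 distinct closed tours to check (reversals are equivalent).
Quarry→Larch→Dale→Maris→Sutton→Alder→Knoll→Quarry: 15+12+4+9+10+2+18 = 70
Quarry→Larch→Dale→Maris→Sutton→Knoll→Alder→Quarry: 15+12+4+9+12+2+16 = 70
Quarry→Larch→Dale→Maris→Alder→Sutton→Knoll→Quarry: 15+12+4+19+10+12+18 = 90
Quarry→Larch→Dale→Maris→Alder→Knoll→Sutton→Quarry: 15+12+4+19+2+12+8 = 72
Quarry→Larch→Dale→Maris→Knoll→Sutton→Alder→Quarry: 15+12+4+21+12+10+16 = 90
Quarry→Larch→Dale→Maris→Knoll→Alder→Sutton→Quarry: 15+12+4+21+2+10+8 = 72
Quarry→Larch→Dale→Sutton→Maris→Alder→Knoll→Quarry: 15+12+5+9+19+2+18 = 80
Quarry→Larch→Dale→Sutton→Maris→Knoll→Alder→Quarry: 15+12+5+9+21+2+16 = 80
… (352 more)
Quarry→Dale→Sutton→Alder→Knoll→Larch→Maris→Quarry: 3+5+10+2+11+10+5 = 46  ← best
The minimum is 46.
One optimal route: Quarry → Dale → Sutton → Alder → Knoll → Larch → Maris → Quarry (or its reverse).

46 km — the shortest possible round trip.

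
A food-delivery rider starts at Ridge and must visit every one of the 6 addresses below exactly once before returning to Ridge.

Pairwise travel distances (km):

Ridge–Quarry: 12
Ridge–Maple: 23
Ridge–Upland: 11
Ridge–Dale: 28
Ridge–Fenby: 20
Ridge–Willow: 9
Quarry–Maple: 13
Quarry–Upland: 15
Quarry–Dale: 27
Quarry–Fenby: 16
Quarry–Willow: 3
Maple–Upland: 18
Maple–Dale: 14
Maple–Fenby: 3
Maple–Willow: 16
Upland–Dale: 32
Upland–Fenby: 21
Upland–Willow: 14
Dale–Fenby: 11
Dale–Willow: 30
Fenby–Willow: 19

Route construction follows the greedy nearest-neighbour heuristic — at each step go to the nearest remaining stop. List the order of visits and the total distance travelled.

82 km along Ridge → Willow → Quarry → Maple → Fenby → Dale → Upland → Ridge.

Ridge → [Willow:9 / Upland:11 / Quarry:12 / Fenby:20 / Maple:23 / Dale:28] → Willow (9)
Willow → [Quarry:3 / Upland:14 / Maple:16 / Fenby:19 / Dale:30] → Quarry (3)
Quarry → [Maple:13 / Upland:15 / Fenby:16 / Dale:27] → Maple (13)
Maple → [Fenby:3 / Dale:14 / Upland:18] → Fenby (3)
Fenby → [Dale:11 / Upland:21] → Dale (11)
Dale → [Upland:32] → Upland (32)
Return Upland→Ridge: 11.
Total = 9 + 3 + 13 + 3 + 11 + 32 + 11 = 82.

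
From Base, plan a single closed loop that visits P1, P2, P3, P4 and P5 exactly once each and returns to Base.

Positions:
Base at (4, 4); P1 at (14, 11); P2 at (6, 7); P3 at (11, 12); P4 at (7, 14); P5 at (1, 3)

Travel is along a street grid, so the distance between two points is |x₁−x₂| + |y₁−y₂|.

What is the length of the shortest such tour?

With 5 stops there are 5!/2 = 60 distinct round trips (a route and its reverse cost the same).
Base-P1-P2-P3-P4-P5-Base: 17+12+10+6+17+4 = 66
Base-P1-P2-P3-P5-P4-Base: 17+12+10+19+17+13 = 88
Base-P1-P2-P4-P3-P5-Base: 17+12+8+6+19+4 = 66
Base-P1-P2-P4-P5-P3-Base: 17+12+8+17+19+15 = 88
Base-P1-P2-P5-P3-P4-Base: 17+12+9+19+6+13 = 76
Base-P1-P2-P5-P4-P3-Base: 17+12+9+17+6+15 = 76
Base-P1-P3-P2-P4-P5-Base: 17+4+10+8+17+4 = 60
Base-P1-P3-P2-P5-P4-Base: 17+4+10+9+17+13 = 70
Base-P1-P3-P4-P2-P5-Base: 17+4+6+8+9+4 = 48
Base-P1-P3-P4-P5-P2-Base: 17+4+6+17+9+5 = 58
Base-P1-P3-P5-P2-P4-Base: 17+4+19+9+8+13 = 70
Base-P1-P3-P5-P4-P2-Base: 17+4+19+17+8+5 = 70
Base-P1-P4-P2-P3-P5-Base: 17+10+8+10+19+4 = 68
Base-P1-P4-P2-P5-P3-Base: 17+10+8+9+19+15 = 78
… (46 more)
The minimum is 48.
One optimal route: Base → P1 → P3 → P4 → P2 → P5 → Base (or its reverse).

Shortest round trip = 48.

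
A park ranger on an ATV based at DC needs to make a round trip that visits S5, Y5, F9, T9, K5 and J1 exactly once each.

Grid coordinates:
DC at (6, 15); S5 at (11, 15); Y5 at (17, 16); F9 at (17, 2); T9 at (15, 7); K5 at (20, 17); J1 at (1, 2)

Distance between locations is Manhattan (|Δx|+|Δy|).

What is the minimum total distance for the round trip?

Shortest round trip = 72.

There are 360 distinct closed tours to check (reversals are equivalent).
DC→S5→Y5→F9→T9→K5→J1→DC: 5+7+14+7+15+34+18 = 100
DC→S5→Y5→F9→T9→J1→K5→DC: 5+7+14+7+19+34+16 = 102
DC→S5→Y5→F9→K5→T9→J1→DC: 5+7+14+18+15+19+18 = 96
DC→S5→Y5→F9→K5→J1→T9→DC: 5+7+14+18+34+19+17 = 114
DC→S5→Y5→F9→J1→T9→K5→DC: 5+7+14+16+19+15+16 = 92
DC→S5→Y5→F9→J1→K5→T9→DC: 5+7+14+16+34+15+17 = 108
DC→S5→Y5→T9→F9→K5→J1→DC: 5+7+11+7+18+34+18 = 100
DC→S5→Y5→T9→F9→J1→K5→DC: 5+7+11+7+16+34+16 = 96
… (352 more)
DC→S5→Y5→K5→T9→F9→J1→DC: 5+7+4+15+7+16+18 = 72  ← best
The minimum is 72.
One optimal route: DC → S5 → Y5 → K5 → T9 → F9 → J1 → DC (or its reverse).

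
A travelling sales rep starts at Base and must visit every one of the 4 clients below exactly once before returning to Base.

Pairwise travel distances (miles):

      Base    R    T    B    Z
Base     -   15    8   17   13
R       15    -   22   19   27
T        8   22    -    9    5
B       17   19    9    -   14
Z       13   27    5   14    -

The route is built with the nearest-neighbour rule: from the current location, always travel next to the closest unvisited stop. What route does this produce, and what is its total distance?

From Base: distances to unvisited — T=8, Z=13, R=15, B=17. Nearest is T (8).
From T: distances to unvisited — Z=5, B=9, R=22. Nearest is Z (5).
From Z: distances to unvisited — B=14, R=27. Nearest is B (14).
From B: distances to unvisited — R=19. Nearest is R (19).
Return R→Base: 15.
Total = 8 + 5 + 14 + 19 + 15 = 61.

61 miles along Base → T → Z → B → R → Base.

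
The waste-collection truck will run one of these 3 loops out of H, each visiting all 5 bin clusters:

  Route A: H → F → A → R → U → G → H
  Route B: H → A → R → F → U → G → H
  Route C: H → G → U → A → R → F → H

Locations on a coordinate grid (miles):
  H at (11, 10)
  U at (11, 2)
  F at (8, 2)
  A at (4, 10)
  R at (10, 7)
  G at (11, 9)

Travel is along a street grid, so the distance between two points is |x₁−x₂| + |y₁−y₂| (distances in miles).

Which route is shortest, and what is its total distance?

Route A: 11 + 12 + 9 + 6 + 7 + 1 = 46
Route B: 7 + 9 + 7 + 3 + 7 + 1 = 34
Route C: 1 + 7 + 15 + 9 + 7 + 11 = 50

34 miles — Route B is the shortest.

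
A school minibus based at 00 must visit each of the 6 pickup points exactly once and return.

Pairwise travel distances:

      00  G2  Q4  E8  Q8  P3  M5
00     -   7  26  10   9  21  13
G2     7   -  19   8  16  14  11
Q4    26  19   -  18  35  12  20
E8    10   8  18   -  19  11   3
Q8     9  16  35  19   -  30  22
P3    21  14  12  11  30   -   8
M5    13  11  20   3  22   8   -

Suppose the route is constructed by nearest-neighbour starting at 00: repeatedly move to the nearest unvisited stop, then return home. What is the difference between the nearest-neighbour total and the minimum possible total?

Excess over optimum: 5.

From 00: G2=7, Q8=9, E8=10, M5=13, P3=21, Q4=26 → choose G2 (7).
From G2: E8=8, M5=11, P3=14, Q8=16, Q4=19 → choose E8 (8).
From E8: M5=3, P3=11, Q4=18, Q8=19 → choose M5 (3).
From M5: P3=8, Q4=20, Q8=22 → choose P3 (8).
From P3: Q4=12, Q8=30 → choose Q4 (12).
From Q4: Q8=35 → choose Q8 (35).
NN route 00 → G2 → E8 → M5 → P3 → Q4 → Q8 → 00 costs 82.
Optimal: 00 → G2 → Q4 → P3 → M5 → E8 → Q8 → 00 costs 77 (by enumerating all 360 distinct tours).
Excess = 82 − 77 = 5.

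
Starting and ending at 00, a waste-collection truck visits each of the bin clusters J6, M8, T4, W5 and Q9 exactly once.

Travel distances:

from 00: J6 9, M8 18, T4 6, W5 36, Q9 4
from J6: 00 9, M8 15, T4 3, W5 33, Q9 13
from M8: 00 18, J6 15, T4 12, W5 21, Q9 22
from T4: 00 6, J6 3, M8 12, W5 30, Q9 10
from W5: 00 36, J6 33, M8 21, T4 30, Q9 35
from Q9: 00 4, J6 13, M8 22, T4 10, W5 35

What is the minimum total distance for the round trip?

Shortest round trip = 84.

With 5 stops there are 5!/2 = 60 distinct round trips (a route and its reverse cost the same).
00 - J6 - M8 - T4 - W5 - Q9 - 00: 9+15+12+30+35+4 = 105
00 - J6 - M8 - T4 - Q9 - W5 - 00: 9+15+12+10+35+36 = 117
00 - J6 - M8 - W5 - T4 - Q9 - 00: 9+15+21+30+10+4 = 89
00 - J6 - M8 - W5 - Q9 - T4 - 00: 9+15+21+35+10+6 = 96
00 - J6 - M8 - Q9 - T4 - W5 - 00: 9+15+22+10+30+36 = 122
00 - J6 - M8 - Q9 - W5 - T4 - 00: 9+15+22+35+30+6 = 117
00 - J6 - T4 - M8 - W5 - Q9 - 00: 9+3+12+21+35+4 = 84
00 - J6 - T4 - M8 - Q9 - W5 - 00: 9+3+12+22+35+36 = 117
00 - J6 - T4 - W5 - M8 - Q9 - 00: 9+3+30+21+22+4 = 89
00 - J6 - T4 - W5 - Q9 - M8 - 00: 9+3+30+35+22+18 = 117
00 - J6 - T4 - Q9 - M8 - W5 - 00: 9+3+10+22+21+36 = 101
00 - J6 - T4 - Q9 - W5 - M8 - 00: 9+3+10+35+21+18 = 96
00 - J6 - W5 - M8 - T4 - Q9 - 00: 9+33+21+12+10+4 = 89
00 - J6 - W5 - M8 - Q9 - T4 - 00: 9+33+21+22+10+6 = 101
… (46 more)
The minimum is 84.
One optimal route: 00 → J6 → T4 → M8 → W5 → Q9 → 00 (or its reverse).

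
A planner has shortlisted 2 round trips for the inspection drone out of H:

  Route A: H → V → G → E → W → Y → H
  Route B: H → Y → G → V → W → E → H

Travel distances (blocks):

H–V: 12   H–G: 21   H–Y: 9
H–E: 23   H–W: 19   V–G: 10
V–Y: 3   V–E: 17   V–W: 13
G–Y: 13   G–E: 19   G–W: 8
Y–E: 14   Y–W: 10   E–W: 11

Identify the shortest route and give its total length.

Shortest is Route A, total 71 blocks.

Route A: 12 + 10 + 19 + 11 + 10 + 9 = 71
Route B: 9 + 13 + 10 + 13 + 11 + 23 = 79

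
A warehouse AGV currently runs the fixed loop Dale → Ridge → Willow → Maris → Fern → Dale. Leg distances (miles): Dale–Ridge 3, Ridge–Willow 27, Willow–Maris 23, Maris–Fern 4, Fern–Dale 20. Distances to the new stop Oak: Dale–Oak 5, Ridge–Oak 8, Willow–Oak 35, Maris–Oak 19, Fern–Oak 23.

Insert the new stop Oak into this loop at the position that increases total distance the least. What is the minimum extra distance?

+8 miles — insert Oak between Fern and Dale.

Insertion cost between consecutive stops i–j is d(i,Oak) + d(Oak,j) − d(i,j):
  between Dale and Ridge: 5 + 8 − 3 = 10
  between Ridge and Willow: 8 + 35 − 27 = 16
  between Willow and Maris: 35 + 19 − 23 = 31
  between Maris and Fern: 19 + 23 − 4 = 38
  between Fern and Dale: 23 + 5 − 20 = 8
Cheapest insertion is between Fern and Dale, adding 8.
New total = 77 + 8 = 85.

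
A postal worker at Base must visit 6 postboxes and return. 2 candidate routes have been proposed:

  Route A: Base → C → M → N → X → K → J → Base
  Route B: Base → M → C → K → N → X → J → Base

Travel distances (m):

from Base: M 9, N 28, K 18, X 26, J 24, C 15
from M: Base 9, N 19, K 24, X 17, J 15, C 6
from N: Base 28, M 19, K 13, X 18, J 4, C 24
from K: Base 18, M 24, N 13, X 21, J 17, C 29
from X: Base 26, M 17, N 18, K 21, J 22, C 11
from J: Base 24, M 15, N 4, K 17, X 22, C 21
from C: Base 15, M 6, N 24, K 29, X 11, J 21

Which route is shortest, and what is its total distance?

120 m — Route A is the shortest.

Route A: 15 + 6 + 19 + 18 + 21 + 17 + 24 = 120
Route B: 9 + 6 + 29 + 13 + 18 + 22 + 24 = 121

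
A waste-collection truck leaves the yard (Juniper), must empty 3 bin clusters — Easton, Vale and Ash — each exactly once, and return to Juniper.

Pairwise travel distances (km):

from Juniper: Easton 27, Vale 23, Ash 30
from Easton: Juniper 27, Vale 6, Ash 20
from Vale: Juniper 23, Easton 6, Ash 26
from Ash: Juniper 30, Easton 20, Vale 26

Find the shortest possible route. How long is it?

Shortest round trip = 79 km.

With 3 stops there are 3!/2 = 3 distinct round trips (a route and its reverse cost the same).
Juniper-Easton-Vale-Ash-Juniper: 27+6+26+30 = 89
Juniper-Easton-Ash-Vale-Juniper: 27+20+26+23 = 96
Juniper-Vale-Easton-Ash-Juniper: 23+6+20+30 = 79
The minimum is 79.
One optimal route: Juniper → Vale → Easton → Ash → Juniper (or its reverse).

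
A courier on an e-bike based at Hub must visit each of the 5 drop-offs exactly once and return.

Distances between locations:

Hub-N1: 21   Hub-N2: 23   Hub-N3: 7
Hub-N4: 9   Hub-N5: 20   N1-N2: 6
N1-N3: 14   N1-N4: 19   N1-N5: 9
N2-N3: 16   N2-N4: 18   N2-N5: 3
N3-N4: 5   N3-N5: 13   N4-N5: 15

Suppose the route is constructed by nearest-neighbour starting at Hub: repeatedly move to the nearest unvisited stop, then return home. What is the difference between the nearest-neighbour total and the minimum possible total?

3 longer than the optimal tour.

From Hub: N3=7, N4=9, N5=20, N1=21, N2=23 → choose N3 (7).
From N3: N4=5, N5=13, N1=14, N2=16 → choose N4 (5).
From N4: N5=15, N2=18, N1=19 → choose N5 (15).
From N5: N2=3, N1=9 → choose N2 (3).
From N2: N1=6 → choose N1 (6).
NN route Hub → N3 → N4 → N5 → N2 → N1 → Hub costs 57.
Optimal: Hub → N3 → N1 → N2 → N5 → N4 → Hub costs 54 (by enumerating all 60 distinct tours).
Excess = 57 − 54 = 3.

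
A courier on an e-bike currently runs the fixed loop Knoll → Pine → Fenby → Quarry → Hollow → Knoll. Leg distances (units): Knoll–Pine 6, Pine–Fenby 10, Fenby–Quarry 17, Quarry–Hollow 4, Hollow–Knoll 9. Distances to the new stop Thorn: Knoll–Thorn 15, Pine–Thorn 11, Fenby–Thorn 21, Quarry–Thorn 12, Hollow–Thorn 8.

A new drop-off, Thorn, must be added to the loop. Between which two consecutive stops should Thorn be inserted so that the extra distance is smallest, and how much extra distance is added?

+14 — insert Thorn between Hollow and Knoll.

Insertion cost between consecutive stops i–j is d(i,Thorn) + d(Thorn,j) − d(i,j):
  between Knoll and Pine: 15 + 11 − 6 = 20
  between Pine and Fenby: 11 + 21 − 10 = 22
  between Fenby and Quarry: 21 + 12 − 17 = 16
  between Quarry and Hollow: 12 + 8 − 4 = 16
  between Hollow and Knoll: 8 + 15 − 9 = 14
Cheapest insertion is between Hollow and Knoll, adding 14.
New total = 46 + 14 = 60.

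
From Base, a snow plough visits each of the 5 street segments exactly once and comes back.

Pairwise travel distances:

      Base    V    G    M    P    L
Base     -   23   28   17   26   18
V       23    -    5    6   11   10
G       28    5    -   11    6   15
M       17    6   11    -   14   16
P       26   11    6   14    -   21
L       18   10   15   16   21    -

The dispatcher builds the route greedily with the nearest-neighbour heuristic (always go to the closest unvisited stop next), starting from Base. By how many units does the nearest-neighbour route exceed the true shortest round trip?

From Base: M=17, L=18, V=23, P=26, G=28 → choose M (17).
From M: V=6, G=11, P=14, L=16 → choose V (6).
From V: G=5, L=10, P=11 → choose G (5).
From G: P=6, L=15 → choose P (6).
From P: L=21 → choose L (21).
NN route Base → M → V → G → P → L → Base costs 73.
Optimal: Base → M → P → G → V → L → Base costs 70 (by enumerating all 60 distinct tours).
Excess = 73 − 70 = 3.

Excess over optimum: 3.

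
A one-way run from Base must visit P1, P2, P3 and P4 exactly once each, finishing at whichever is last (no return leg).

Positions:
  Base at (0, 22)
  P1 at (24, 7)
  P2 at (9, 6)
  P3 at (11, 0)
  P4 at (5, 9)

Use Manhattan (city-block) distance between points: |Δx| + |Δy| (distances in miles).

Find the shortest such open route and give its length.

53 miles — the minimum one-way total.

There are 4! = 24 possible orderings.
Base→P1→P2→P3→P4: 39+16+8+15 = 78
Base→P1→P2→P4→P3: 39+16+7+15 = 77
Base→P1→P3→P2→P4: 39+20+8+7 = 74
Base→P1→P3→P4→P2: 39+20+15+7 = 81
Base→P1→P4→P2→P3: 39+21+7+8 = 75
Base→P1→P4→P3→P2: 39+21+15+8 = 83
Base→P2→P1→P3→P4: 25+16+20+15 = 76
Base→P2→P1→P4→P3: 25+16+21+15 = 77
Base→P2→P3→P1→P4: 25+8+20+21 = 74
Base→P2→P3→P4→P1: 25+8+15+21 = 69
Base→P2→P4→P1→P3: 25+7+21+20 = 73
Base→P2→P4→P3→P1: 25+7+15+20 = 67
Base→P3→P1→P2→P4: 33+20+16+7 = 76
Base→P3→P1→P4→P2: 33+20+21+7 = 81
… (10 more)
Base→P4→P2→P3→P1: 18+7+8+20 = 53  ← best
The minimum is 53.
One shortest path: Base → P4 → P2 → P3 → P1.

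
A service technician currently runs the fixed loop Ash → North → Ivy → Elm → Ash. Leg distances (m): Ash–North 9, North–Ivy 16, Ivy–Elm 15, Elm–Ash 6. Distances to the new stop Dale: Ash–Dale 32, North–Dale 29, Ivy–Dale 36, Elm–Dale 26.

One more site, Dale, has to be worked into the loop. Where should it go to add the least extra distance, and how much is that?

Insertion cost between consecutive stops i–j is d(i,Dale) + d(Dale,j) − d(i,j):
  between Ash and North: 32 + 29 − 9 = 52
  between North and Ivy: 29 + 36 − 16 = 49
  between Ivy and Elm: 36 + 26 − 15 = 47
  between Elm and Ash: 26 + 32 − 6 = 52
Cheapest insertion is between Ivy and Elm, adding 47.
New total = 46 + 47 = 93.

Adding 47 m by placing Dale on the Ivy–Elm leg.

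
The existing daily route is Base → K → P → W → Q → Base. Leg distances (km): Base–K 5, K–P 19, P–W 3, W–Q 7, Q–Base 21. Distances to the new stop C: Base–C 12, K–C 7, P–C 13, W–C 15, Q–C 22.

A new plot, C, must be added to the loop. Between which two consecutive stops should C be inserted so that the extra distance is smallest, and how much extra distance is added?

+1 km — insert C between K and P.

Insertion cost between consecutive stops i–j is d(i,C) + d(C,j) − d(i,j):
  between Base and K: 12 + 7 − 5 = 14
  between K and P: 7 + 13 − 19 = 1
  between P and W: 13 + 15 − 3 = 25
  between W and Q: 15 + 22 − 7 = 30
  between Q and Base: 22 + 12 − 21 = 13
Cheapest insertion is between K and P, adding 1.
New total = 55 + 1 = 56.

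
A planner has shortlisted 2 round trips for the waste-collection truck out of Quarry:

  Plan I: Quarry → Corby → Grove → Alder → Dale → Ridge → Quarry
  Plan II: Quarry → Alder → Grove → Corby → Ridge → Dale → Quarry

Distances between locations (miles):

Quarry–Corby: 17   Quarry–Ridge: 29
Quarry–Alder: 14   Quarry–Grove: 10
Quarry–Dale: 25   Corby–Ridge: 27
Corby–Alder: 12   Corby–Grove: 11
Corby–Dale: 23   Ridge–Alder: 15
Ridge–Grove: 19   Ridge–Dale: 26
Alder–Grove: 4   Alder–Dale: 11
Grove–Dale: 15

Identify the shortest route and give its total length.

Shortest is Plan I, total 98 miles.

Plan I: 17 + 11 + 4 + 11 + 26 + 29 = 98
Plan II: 14 + 4 + 11 + 27 + 26 + 25 = 107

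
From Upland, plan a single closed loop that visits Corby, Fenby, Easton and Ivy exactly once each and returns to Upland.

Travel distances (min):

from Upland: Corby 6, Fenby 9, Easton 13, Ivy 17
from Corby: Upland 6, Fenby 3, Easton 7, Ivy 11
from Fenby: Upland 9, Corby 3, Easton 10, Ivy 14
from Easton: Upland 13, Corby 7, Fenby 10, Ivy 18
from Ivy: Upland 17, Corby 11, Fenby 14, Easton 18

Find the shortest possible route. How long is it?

Minimum total distance: 54 min.

Upland → Corby → Fenby → Easton → Ivy → Upland: 6+3+10+18+17 = 54
Upland → Corby → Fenby → Ivy → Easton → Upland: 6+3+14+18+13 = 54
Upland → Corby → Easton → Fenby → Ivy → Upland: 6+7+10+14+17 = 54
Upland → Corby → Easton → Ivy → Fenby → Upland: 6+7+18+14+9 = 54
Upland → Corby → Ivy → Fenby → Easton → Upland: 6+11+14+10+13 = 54
Upland → Corby → Ivy → Easton → Fenby → Upland: 6+11+18+10+9 = 54
Upland → Fenby → Corby → Easton → Ivy → Upland: 9+3+7+18+17 = 54
Upland → Fenby → Corby → Ivy → Easton → Upland: 9+3+11+18+13 = 54
Upland → Fenby → Easton → Corby → Ivy → Upland: 9+10+7+11+17 = 54
Upland → Fenby → Ivy → Corby → Easton → Upland: 9+14+11+7+13 = 54
Upland → Easton → Corby → Fenby → Ivy → Upland: 13+7+3+14+17 = 54
Upland → Easton → Fenby → Corby → Ivy → Upland: 13+10+3+11+17 = 54
The minimum is 54.
One optimal route: Upland → Corby → Fenby → Easton → Ivy → Upland (or its reverse).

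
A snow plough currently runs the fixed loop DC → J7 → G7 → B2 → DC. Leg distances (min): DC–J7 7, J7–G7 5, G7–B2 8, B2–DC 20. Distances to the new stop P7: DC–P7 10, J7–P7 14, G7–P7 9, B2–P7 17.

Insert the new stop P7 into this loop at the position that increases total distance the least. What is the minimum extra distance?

Minimum extra distance: 7 min, inserting P7 between B2 and DC.

Insertion cost between consecutive stops i–j is d(i,P7) + d(P7,j) − d(i,j):
  between DC and J7: 10 + 14 − 7 = 17
  between J7 and G7: 14 + 9 − 5 = 18
  between G7 and B2: 9 + 17 − 8 = 18
  between B2 and DC: 17 + 10 − 20 = 7
Cheapest insertion is between B2 and DC, adding 7.
New total = 40 + 7 = 47.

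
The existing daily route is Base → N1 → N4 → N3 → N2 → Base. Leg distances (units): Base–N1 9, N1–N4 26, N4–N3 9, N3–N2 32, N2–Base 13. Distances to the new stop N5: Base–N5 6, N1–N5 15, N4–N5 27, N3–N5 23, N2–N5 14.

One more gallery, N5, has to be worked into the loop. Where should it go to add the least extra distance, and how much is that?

Insertion cost between consecutive stops i–j is d(i,N5) + d(N5,j) − d(i,j):
  between Base and N1: 6 + 15 − 9 = 12
  between N1 and N4: 15 + 27 − 26 = 16
  between N4 and N3: 27 + 23 − 9 = 41
  between N3 and N2: 23 + 14 − 32 = 5
  between N2 and Base: 14 + 6 − 13 = 7
Cheapest insertion is between N3 and N2, adding 5.
New total = 89 + 5 = 94.

+5 — insert N5 between N3 and N2.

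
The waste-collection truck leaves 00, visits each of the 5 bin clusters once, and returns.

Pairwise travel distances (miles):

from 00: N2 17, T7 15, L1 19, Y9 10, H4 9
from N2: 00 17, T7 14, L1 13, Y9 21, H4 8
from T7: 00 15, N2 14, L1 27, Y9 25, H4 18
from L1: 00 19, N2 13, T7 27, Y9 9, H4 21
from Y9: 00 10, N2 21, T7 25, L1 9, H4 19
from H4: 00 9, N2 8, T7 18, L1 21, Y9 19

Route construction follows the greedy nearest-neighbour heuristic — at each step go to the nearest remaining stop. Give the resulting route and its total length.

00 → [H4:9 / Y9:10 / T7:15 / N2:17 / L1:19] → H4 (9)
H4 → [N2:8 / T7:18 / Y9:19 / L1:21] → N2 (8)
N2 → [L1:13 / T7:14 / Y9:21] → L1 (13)
L1 → [Y9:9 / T7:27] → Y9 (9)
Y9 → [T7:25] → T7 (25)
Return T7→00: 15.
Total = 9 + 8 + 13 + 9 + 25 + 15 = 79.

79 miles along 00 → H4 → N2 → L1 → Y9 → T7 → 00.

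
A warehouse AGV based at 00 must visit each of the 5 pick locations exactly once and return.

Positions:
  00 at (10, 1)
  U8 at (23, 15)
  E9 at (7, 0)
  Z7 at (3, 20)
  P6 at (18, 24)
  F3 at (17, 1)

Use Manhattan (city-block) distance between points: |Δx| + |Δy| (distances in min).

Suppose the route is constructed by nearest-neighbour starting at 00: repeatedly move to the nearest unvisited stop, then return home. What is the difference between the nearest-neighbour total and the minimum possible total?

From 00: E9=4, F3=7, Z7=26, U8=27, P6=31 → choose E9 (4).
From E9: F3=11, Z7=24, U8=31, P6=35 → choose F3 (11).
From F3: U8=20, P6=24, Z7=33 → choose U8 (20).
From U8: P6=14, Z7=25 → choose P6 (14).
From P6: Z7=19 → choose Z7 (19).
NN route 00 → E9 → F3 → U8 → P6 → Z7 → 00 costs 94.
Optimal: 00 → E9 → Z7 → P6 → U8 → F3 → 00 costs 88 (by enumerating all 60 distinct tours).
Excess = 94 − 88 = 6.

Excess over optimum: 6 min.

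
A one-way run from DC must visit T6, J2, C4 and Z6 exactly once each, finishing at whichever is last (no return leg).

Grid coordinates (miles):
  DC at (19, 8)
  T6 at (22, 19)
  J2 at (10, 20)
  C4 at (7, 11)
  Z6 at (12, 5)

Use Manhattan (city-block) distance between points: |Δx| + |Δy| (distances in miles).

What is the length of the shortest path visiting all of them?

There are 4! = 24 possible orderings.
DC→T6→J2→C4→Z6: 14+13+12+11 = 50
DC→T6→J2→Z6→C4: 14+13+17+11 = 55
DC→T6→C4→J2→Z6: 14+23+12+17 = 66
DC→T6→C4→Z6→J2: 14+23+11+17 = 65
DC→T6→Z6→J2→C4: 14+24+17+12 = 67
DC→T6→Z6→C4→J2: 14+24+11+12 = 61
DC→J2→T6→C4→Z6: 21+13+23+11 = 68
DC→J2→T6→Z6→C4: 21+13+24+11 = 69
DC→J2→C4→T6→Z6: 21+12+23+24 = 80
DC→J2→C4→Z6→T6: 21+12+11+24 = 68
DC→J2→Z6→T6→C4: 21+17+24+23 = 85
DC→J2→Z6→C4→T6: 21+17+11+23 = 72
DC→C4→T6→J2→Z6: 15+23+13+17 = 68
DC→C4→T6→Z6→J2: 15+23+24+17 = 79
… (10 more)
DC→Z6→C4→J2→T6: 10+11+12+13 = 46  ← best
The minimum is 46.
One shortest path: DC → Z6 → C4 → J2 → T6.

46 miles — the minimum one-way total.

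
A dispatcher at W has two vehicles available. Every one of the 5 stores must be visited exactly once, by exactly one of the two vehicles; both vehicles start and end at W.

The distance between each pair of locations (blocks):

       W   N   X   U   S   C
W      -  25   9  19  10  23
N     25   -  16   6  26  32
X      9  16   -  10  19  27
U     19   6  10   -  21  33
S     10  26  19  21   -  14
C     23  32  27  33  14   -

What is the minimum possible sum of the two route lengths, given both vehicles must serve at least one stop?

Minimum combined distance: 97 blocks.

Try each way of splitting the stops between the two vehicles (each non-empty) and, for each split, find the best tour for each vehicle:
  {N} + {X, U, S, C}: 50 + 76 = 126
  {X} + {N, U, S, C}: 18 + 81 = 99
  {N, X} + {U, S, C}: 50 + 76 = 126
  {U} + {N, X, S, C}: 38 + 81 = 119
  {N, U} + {X, S, C}: 50 + 60 = 110
  {X, U} + {N, S, C}: 38 + 81 = 119
  … (15 splits in total)
  {N, X, U} + {S, C}: 50 + 47 = 97  ← best
Best: vehicle 1 W → N → U → X → W = 50; vehicle 2 W → S → C → W = 47; combined 97.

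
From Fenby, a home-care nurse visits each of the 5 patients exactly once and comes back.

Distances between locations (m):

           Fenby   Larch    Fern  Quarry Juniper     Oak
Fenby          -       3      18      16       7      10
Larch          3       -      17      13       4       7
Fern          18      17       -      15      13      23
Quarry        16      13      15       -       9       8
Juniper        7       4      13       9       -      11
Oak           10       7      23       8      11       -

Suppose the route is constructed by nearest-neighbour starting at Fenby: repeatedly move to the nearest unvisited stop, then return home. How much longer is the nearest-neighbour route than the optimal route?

From Fenby: Larch=3, Juniper=7, Oak=10, Quarry=16, Fern=18 → choose Larch (3).
From Larch: Juniper=4, Oak=7, Quarry=13, Fern=17 → choose Juniper (4).
From Juniper: Quarry=9, Oak=11, Fern=13 → choose Quarry (9).
From Quarry: Oak=8, Fern=15 → choose Oak (8).
From Oak: Fern=23 → choose Fern (23).
NN route Fenby → Larch → Juniper → Quarry → Oak → Fern → Fenby costs 65.
Optimal: Fenby → Larch → Juniper → Fern → Quarry → Oak → Fenby costs 53 (by enumerating all 60 distinct tours).
Excess = 65 − 53 = 12.

The nearest-neighbour route is 12 m longer than optimal.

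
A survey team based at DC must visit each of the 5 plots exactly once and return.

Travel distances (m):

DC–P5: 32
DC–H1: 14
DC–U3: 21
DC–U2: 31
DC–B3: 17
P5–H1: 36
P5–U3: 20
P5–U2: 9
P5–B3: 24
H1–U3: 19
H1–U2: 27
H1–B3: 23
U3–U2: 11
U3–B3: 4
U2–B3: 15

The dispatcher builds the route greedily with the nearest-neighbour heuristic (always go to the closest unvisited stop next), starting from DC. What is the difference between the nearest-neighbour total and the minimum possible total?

2 m longer than the optimal tour.

From DC: H1=14, B3=17, U3=21, U2=31, P5=32 → choose H1 (14).
From H1: U3=19, B3=23, U2=27, P5=36 → choose U3 (19).
From U3: B3=4, U2=11, P5=20 → choose B3 (4).
From B3: U2=15, P5=24 → choose U2 (15).
From U2: P5=9 → choose P5 (9).
NN route DC → H1 → U3 → B3 → U2 → P5 → DC costs 93.
Optimal: DC → H1 → P5 → U2 → U3 → B3 → DC costs 91 (by enumerating all 60 distinct tours).
Excess = 93 − 91 = 2.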